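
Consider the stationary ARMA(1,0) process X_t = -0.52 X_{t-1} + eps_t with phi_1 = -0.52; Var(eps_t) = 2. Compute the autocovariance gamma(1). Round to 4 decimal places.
\gamma(1) = -1.4254

Multiply the model equation by X_{t-k} and take expectations. With theta_0 = psi_0 = 1 and psi_j the MA(infinity) weights, this gives
  gamma(k) - sum_i phi_i gamma(k-i) = c_k,
  c_k = sigma^2 * sum_{j=k..q} theta_j psi_{j-k}   (c_k = 0 for k > q),
using gamma(-m) = gamma(m).
Pure AR (q = 0): c_0 = sigma^2 = 2, c_k = 0 for k >= 1.
Equations for k = 0 and k = 1 (AR order 1):
  gamma(0) = phi_1 gamma(1) + c_0
  gamma(1) = phi_1 gamma(0) + c_1
Substituting the second into the first: gamma(0) (1 - phi_1^2) = c_0 + phi_1 c_1, so
  gamma(0) = c_0 / (1 - phi_1^2) = 2 / (1 - (-0.52)^2) = 2 / 0.7296 = 2.741228.
  gamma(1) = phi_1 gamma(0) = (-0.52)(2.741228) = -1.425439.
Therefore gamma(1) = -1.4254 (to 4 decimal places).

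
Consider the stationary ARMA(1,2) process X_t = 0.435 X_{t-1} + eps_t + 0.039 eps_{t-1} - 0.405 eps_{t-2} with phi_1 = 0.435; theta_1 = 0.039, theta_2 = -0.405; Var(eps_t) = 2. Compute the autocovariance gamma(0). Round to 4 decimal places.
\gamma(0) = 2.5469

Multiply the model equation by X_{t-k} and take expectations. With theta_0 = psi_0 = 1 and psi_j the MA(infinity) weights, this gives
  gamma(k) - sum_i phi_i gamma(k-i) = c_k,
  c_k = sigma^2 * sum_{j=k..q} theta_j psi_{j-k}   (c_k = 0 for k > q),
using gamma(-m) = gamma(m).
psi-weights needed (psi_j = theta_j + sum_i phi_i psi_{j-i}):
  psi_1 = theta_1 + phi_1 = 0.039 + (0.435) = 0.474
  psi_2 = theta_2 + phi_1 psi_1 = -0.405 + (0.435)(0.474) = -0.19881
Right-hand sides:
  c_0 = sigma^2 (1 + theta_1 psi_1 + theta_2 psi_2) = 2 * (1 + (0.039)(0.474) + (-0.405)(-0.19881)) = 2 * 1.099004 = 2.198008
  c_1 = sigma^2 (theta_1 + theta_2 psi_1) = 2 * (0.039 + (-0.405)(0.474)) = -0.30594
  c_2 = sigma^2 theta_2 = 2 * (-0.405) = -0.81
Equations for k = 0 and k = 1 (AR order 1):
  gamma(0) = phi_1 gamma(1) + c_0
  gamma(1) = phi_1 gamma(0) + c_1
Substituting the second into the first: gamma(0) (1 - phi_1^2) = c_0 + phi_1 c_1, so
  gamma(0) = (c_0 + phi_1 c_1) / (1 - phi_1^2) = (2.198008 + (0.435)(-0.30594)) / (1 - (0.435)^2) = 2.064924 / 0.810775 = 2.546852.
Therefore gamma(0) = 2.5469 (to 4 decimal places).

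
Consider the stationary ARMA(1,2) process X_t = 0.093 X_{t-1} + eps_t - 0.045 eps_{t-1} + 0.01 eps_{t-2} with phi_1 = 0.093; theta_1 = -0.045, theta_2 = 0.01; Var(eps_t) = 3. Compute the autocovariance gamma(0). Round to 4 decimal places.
\gamma(0) = 3.0075

Multiply the model equation by X_{t-k} and take expectations. With theta_0 = psi_0 = 1 and psi_j the MA(infinity) weights, this gives
  gamma(k) - sum_i phi_i gamma(k-i) = c_k,
  c_k = sigma^2 * sum_{j=k..q} theta_j psi_{j-k}   (c_k = 0 for k > q),
using gamma(-m) = gamma(m).
psi-weights needed (psi_j = theta_j + sum_i phi_i psi_{j-i}):
  psi_1 = theta_1 + phi_1 = -0.045 + (0.093) = 0.048
  psi_2 = theta_2 + phi_1 psi_1 = 0.01 + (0.093)(0.048) = 0.014464
Right-hand sides:
  c_0 = sigma^2 (1 + theta_1 psi_1 + theta_2 psi_2) = 3 * (1 + (-0.045)(0.048) + (0.01)(0.014464)) = 3 * 0.997985 = 2.993954
  c_1 = sigma^2 (theta_1 + theta_2 psi_1) = 3 * (-0.045 + (0.01)(0.048)) = -0.13356
  c_2 = sigma^2 theta_2 = 3 * (0.01) = 0.03
Equations for k = 0 and k = 1 (AR order 1):
  gamma(0) = phi_1 gamma(1) + c_0
  gamma(1) = phi_1 gamma(0) + c_1
Substituting the second into the first: gamma(0) (1 - phi_1^2) = c_0 + phi_1 c_1, so
  gamma(0) = (c_0 + phi_1 c_1) / (1 - phi_1^2) = (2.993954 + (0.093)(-0.13356)) / (1 - (0.093)^2) = 2.981533 / 0.991351 = 3.007545.
Therefore gamma(0) = 3.0075 (to 4 decimal places).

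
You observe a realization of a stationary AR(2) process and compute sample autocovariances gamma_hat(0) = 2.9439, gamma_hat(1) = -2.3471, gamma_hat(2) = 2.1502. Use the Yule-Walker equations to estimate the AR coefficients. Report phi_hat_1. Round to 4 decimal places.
\hat\phi_{1} = -0.5900

The Yule-Walker equations for an AR(p) process read, in matrix form,
  Gamma_p phi = r_p,   with   (Gamma_p)_{ij} = gamma(|i - j|),
                       (r_p)_i = gamma(i),   i,j = 1..p.
Substitute the sample gammas (Toeplitz matrix and right-hand side of size 2):
  Gamma_p = [[2.9439, -2.3471], [-2.3471, 2.9439]]
  r_p     = [-2.3471, 2.1502]
Written out:
  2.9439 phi_1 - 2.3471 phi_2 = -2.3471
  -2.3471 phi_1 + 2.9439 phi_2 = 2.1502
Solve by Cramer's rule:
  det = gamma(0)^2 - gamma(1)^2 = (2.9439)^2 - (-2.3471)^2 = 8.66654721 - 5.50887841 = 3.1576688
  phi_hat_1 = [gamma(1) gamma(0) - gamma(1) gamma(2)] / det = [(-2.3471)(2.9439) - (-2.3471)(2.1502)] / 3.1576688 = -1.86289327 / 3.1576688 = -0.59
  phi_hat_2 = [gamma(0) gamma(2) - gamma(1)^2] / det = [(2.9439)(2.1502) - (-2.3471)^2] / 3.1576688 = 0.82109537 / 3.1576688 = 0.26
So phi_hat = [-0.5900, 0.2600].
Therefore phi_hat_1 = -0.5900.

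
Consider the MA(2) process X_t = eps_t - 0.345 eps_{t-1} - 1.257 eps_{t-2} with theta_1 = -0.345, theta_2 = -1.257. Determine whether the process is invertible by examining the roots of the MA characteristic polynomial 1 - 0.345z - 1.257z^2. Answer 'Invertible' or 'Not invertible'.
\text{Not invertible}

The MA(q) characteristic polynomial is P(z) = 1 - 0.345z - 1.257z^2.
Invertibility requires all roots to lie outside the unit circle, i.e. |z| > 1 for every root.
Set 1 + (-0.345) z + (-1.257) z^2 = 0, i.e. a z^2 + b z + c = 0 with a = -1.257, b = -0.345, c = 1.
Discriminant D = b^2 - 4ac = (-0.345)^2 - 4*(-1.257)*1 = 0.119025 - (-5.028) = 5.147025.
D >= 0, so the roots are real: z = (-b +/- sqrt(D)) / (2a) = (0.345 +/- 2.268706) / (-2.514).
  z_1 = (0.345 + 2.268706) / (-2.514) = -1.0397,   |z_1| = 1.0397.
  z_2 = (0.345 - 2.268706) / (-2.514) = 0.7652,   |z_2| = 0.7652.
Moduli of all roots: 1.0397, 0.7652.
All moduli strictly greater than 1? No.
Verdict: Not invertible.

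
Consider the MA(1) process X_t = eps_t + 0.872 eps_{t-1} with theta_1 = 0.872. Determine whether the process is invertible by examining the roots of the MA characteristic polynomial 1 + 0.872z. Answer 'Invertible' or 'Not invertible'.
\text{Invertible}

The MA(q) characteristic polynomial is P(z) = 1 + 0.872z.
Invertibility requires all roots to lie outside the unit circle, i.e. |z| > 1 for every root.
This is linear in z: 1 + (0.872) z = 0  =>  z = -1/(0.872) = -1.146789,  |z| = 1.146789.
Moduli of all roots: 1.1468.
All moduli strictly greater than 1? Yes.
Verdict: Invertible.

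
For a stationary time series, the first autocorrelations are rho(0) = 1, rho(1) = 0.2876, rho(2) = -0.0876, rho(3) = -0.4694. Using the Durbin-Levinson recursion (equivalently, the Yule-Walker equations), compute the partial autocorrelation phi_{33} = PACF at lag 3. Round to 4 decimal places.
\phi_{33} = -0.4360

The PACF at lag k is phi_{kk}, the last component of the solution
to the Yule-Walker system G_k phi = r_k where
  (G_k)_{ij} = rho(|i - j|), (r_k)_i = rho(i), i,j = 1..k.
Equivalently, Durbin-Levinson gives phi_{kk} iteratively:
  phi_{11} = rho(1)
  phi_{kk} = [rho(k) - sum_{j=1..k-1} phi_{k-1,j} rho(k-j)]
            / [1 - sum_{j=1..k-1} phi_{k-1,j} rho(j)],
  phi_{k,j} = phi_{k-1,j} - phi_{kk} phi_{k-1,k-j},  j = 1..k-1.
Step k = 1:
  phi_11 = rho(1) = 0.2876.
Step k = 2:
  phi_22 = [rho(2) - phi_11 rho(1)] / [1 - phi_11 rho(1)] = [-0.0876 - (0.2876)(0.2876)] / [1 - (0.2876)(0.2876)]
         = -0.17031376 / 0.91728624 = -0.185671.
  Update: phi_21 = phi_11 - phi_22 phi_11 = 0.2876 - (-0.185671)(0.2876) = 0.340999.
Step k = 3:
  phi_33 = [rho(3) - phi_21 rho(2) - phi_22 rho(1)] / [1 - phi_21 rho(1) - phi_22 rho(2)]
    numerator   = -0.4694 - (0.340999)(-0.0876) - (-0.185671)(0.2876) = -0.38612941
    denominator = 1 - (0.340999)(0.2876) - (-0.185671)(-0.0876) = 0.88566386
  phi_33 = -0.38612941 / 0.88566386 = -0.436.
Therefore phi_{33} = -0.4360.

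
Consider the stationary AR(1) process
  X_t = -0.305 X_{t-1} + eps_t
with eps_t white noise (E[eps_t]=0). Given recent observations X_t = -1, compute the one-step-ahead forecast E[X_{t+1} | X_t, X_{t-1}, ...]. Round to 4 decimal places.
E[X_{t+1} \mid \mathcal F_t] = 0.3050

For an AR(p) model X_t = c + sum_i phi_i X_{t-i} + eps_t, the
one-step-ahead conditional mean is
  E[X_{t+1} | X_t, ...] = c + sum_i phi_i X_{t+1-i}.
Substitute known values:
  E[X_{t+1} | ...] = (-0.305) * (-1)
                   = 0.3050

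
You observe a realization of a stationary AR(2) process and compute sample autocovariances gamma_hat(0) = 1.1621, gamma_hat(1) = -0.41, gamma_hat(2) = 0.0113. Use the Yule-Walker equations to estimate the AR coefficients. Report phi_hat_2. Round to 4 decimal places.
\hat\phi_{2} = -0.1311

The Yule-Walker equations for an AR(p) process read, in matrix form,
  Gamma_p phi = r_p,   with   (Gamma_p)_{ij} = gamma(|i - j|),
                       (r_p)_i = gamma(i),   i,j = 1..p.
Substitute the sample gammas (Toeplitz matrix and right-hand side of size 2):
  Gamma_p = [[1.1621, -0.41], [-0.41, 1.1621]]
  r_p     = [-0.41, 0.0113]
Written out:
  1.1621 phi_1 - 0.41 phi_2 = -0.41
  -0.41 phi_1 + 1.1621 phi_2 = 0.0113
Solve by Cramer's rule:
  det = gamma(0)^2 - gamma(1)^2 = (1.1621)^2 - (-0.41)^2 = 1.35047641 - 0.1681 = 1.18237641
  phi_hat_1 = [gamma(1) gamma(0) - gamma(1) gamma(2)] / det = [(-0.41)(1.1621) - (-0.41)(0.0113)] / 1.18237641 = -0.471828 / 1.18237641 = -0.3991
  phi_hat_2 = [gamma(0) gamma(2) - gamma(1)^2] / det = [(1.1621)(0.0113) - (-0.41)^2] / 1.18237641 = -0.15496827 / 1.18237641 = -0.1311
So phi_hat = [-0.3991, -0.1311].
Therefore phi_hat_2 = -0.1311.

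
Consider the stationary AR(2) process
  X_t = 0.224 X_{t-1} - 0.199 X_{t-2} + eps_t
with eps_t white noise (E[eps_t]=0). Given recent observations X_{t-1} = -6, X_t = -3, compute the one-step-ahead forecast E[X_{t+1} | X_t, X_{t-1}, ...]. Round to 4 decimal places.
E[X_{t+1} \mid \mathcal F_t] = 0.5220

For an AR(p) model X_t = c + sum_i phi_i X_{t-i} + eps_t, the
one-step-ahead conditional mean is
  E[X_{t+1} | X_t, ...] = c + sum_i phi_i X_{t+1-i}.
Substitute known values:
  E[X_{t+1} | ...] = (0.224) * (-3) + (-0.199) * (-6)
                   = 0.5220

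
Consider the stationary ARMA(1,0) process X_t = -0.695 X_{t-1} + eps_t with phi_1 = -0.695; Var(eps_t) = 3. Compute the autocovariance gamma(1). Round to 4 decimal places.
\gamma(1) = -4.0331

Multiply the model equation by X_{t-k} and take expectations. With theta_0 = psi_0 = 1 and psi_j the MA(infinity) weights, this gives
  gamma(k) - sum_i phi_i gamma(k-i) = c_k,
  c_k = sigma^2 * sum_{j=k..q} theta_j psi_{j-k}   (c_k = 0 for k > q),
using gamma(-m) = gamma(m).
Pure AR (q = 0): c_0 = sigma^2 = 3, c_k = 0 for k >= 1.
Equations for k = 0 and k = 1 (AR order 1):
  gamma(0) = phi_1 gamma(1) + c_0
  gamma(1) = phi_1 gamma(0) + c_1
Substituting the second into the first: gamma(0) (1 - phi_1^2) = c_0 + phi_1 c_1, so
  gamma(0) = c_0 / (1 - phi_1^2) = 3 / (1 - (-0.695)^2) = 3 / 0.516975 = 5.802989.
  gamma(1) = phi_1 gamma(0) = (-0.695)(5.802989) = -4.033077.
Therefore gamma(1) = -4.0331 (to 4 decimal places).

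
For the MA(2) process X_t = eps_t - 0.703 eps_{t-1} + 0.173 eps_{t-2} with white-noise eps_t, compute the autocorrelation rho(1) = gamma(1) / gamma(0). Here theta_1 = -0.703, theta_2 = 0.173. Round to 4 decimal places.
\rho(1) = -0.5410

For an MA(q) process with theta_0 = 1, the autocovariance is
  gamma(k) = sigma^2 * sum_{i=0..q-k} theta_i * theta_{i+k},
and rho(k) = gamma(k) / gamma(0). Sigma^2 cancels.
  numerator   = (1)*(-0.703) + (-0.703)*(0.173) = -0.824619.
  denominator = (1)^2 + (-0.703)^2 + (0.173)^2 = 1.524138.
  rho(1) = -0.824619 / 1.524138 = -0.5410.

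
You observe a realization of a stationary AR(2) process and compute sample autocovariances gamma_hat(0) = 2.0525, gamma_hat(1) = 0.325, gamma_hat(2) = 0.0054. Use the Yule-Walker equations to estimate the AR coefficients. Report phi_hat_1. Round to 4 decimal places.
\hat\phi_{1} = 0.1620

The Yule-Walker equations for an AR(p) process read, in matrix form,
  Gamma_p phi = r_p,   with   (Gamma_p)_{ij} = gamma(|i - j|),
                       (r_p)_i = gamma(i),   i,j = 1..p.
Substitute the sample gammas (Toeplitz matrix and right-hand side of size 2):
  Gamma_p = [[2.0525, 0.325], [0.325, 2.0525]]
  r_p     = [0.325, 0.0054]
Written out:
  2.0525 phi_1 + 0.325 phi_2 = 0.325
  0.325 phi_1 + 2.0525 phi_2 = 0.0054
Solve by Cramer's rule:
  det = gamma(0)^2 - gamma(1)^2 = (2.0525)^2 - (0.325)^2 = 4.21275625 - 0.105625 = 4.10713125
  phi_hat_1 = [gamma(1) gamma(0) - gamma(1) gamma(2)] / det = [(0.325)(2.0525) - (0.325)(0.0054)] / 4.10713125 = 0.6653075 / 4.10713125 = 0.162
  phi_hat_2 = [gamma(0) gamma(2) - gamma(1)^2] / det = [(2.0525)(0.0054) - (0.325)^2] / 4.10713125 = -0.0945415 / 4.10713125 = -0.023
So phi_hat = [0.1620, -0.0230].
Therefore phi_hat_1 = 0.1620.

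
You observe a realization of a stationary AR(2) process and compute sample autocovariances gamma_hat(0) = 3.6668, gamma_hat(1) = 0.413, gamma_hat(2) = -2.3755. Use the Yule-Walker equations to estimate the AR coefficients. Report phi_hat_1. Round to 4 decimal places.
\hat\phi_{1} = 0.1880

The Yule-Walker equations for an AR(p) process read, in matrix form,
  Gamma_p phi = r_p,   with   (Gamma_p)_{ij} = gamma(|i - j|),
                       (r_p)_i = gamma(i),   i,j = 1..p.
Substitute the sample gammas (Toeplitz matrix and right-hand side of size 2):
  Gamma_p = [[3.6668, 0.413], [0.413, 3.6668]]
  r_p     = [0.413, -2.3755]
Written out:
  3.6668 phi_1 + 0.413 phi_2 = 0.413
  0.413 phi_1 + 3.6668 phi_2 = -2.3755
Solve by Cramer's rule:
  det = gamma(0)^2 - gamma(1)^2 = (3.6668)^2 - (0.413)^2 = 13.44542224 - 0.170569 = 13.27485324
  phi_hat_1 = [gamma(1) gamma(0) - gamma(1) gamma(2)] / det = [(0.413)(3.6668) - (0.413)(-2.3755)] / 13.27485324 = 2.4954699 / 13.27485324 = 0.188
  phi_hat_2 = [gamma(0) gamma(2) - gamma(1)^2] / det = [(3.6668)(-2.3755) - (0.413)^2] / 13.27485324 = -8.8810524 / 13.27485324 = -0.669
So phi_hat = [0.1880, -0.6690].
Therefore phi_hat_1 = 0.1880.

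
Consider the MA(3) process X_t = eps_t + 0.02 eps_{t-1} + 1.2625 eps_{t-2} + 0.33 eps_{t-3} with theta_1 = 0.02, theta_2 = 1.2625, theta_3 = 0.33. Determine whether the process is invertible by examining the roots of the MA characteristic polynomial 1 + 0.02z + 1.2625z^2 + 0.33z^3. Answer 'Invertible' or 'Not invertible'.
\text{Not invertible}

The MA(q) characteristic polynomial is P(z) = 1 + 0.02z + 1.2625z^2 + 0.33z^3.
Invertibility requires all roots to lie outside the unit circle, i.e. |z| > 1 for every root.
Degree 3: look for a simple real root z0 first, then factor out (1 - z/z0) and solve the remaining quadratic.
Testing z0 = -4: P(-4) = 1 + (0.02)(-4) + (1.2625)(-4)^2 + (0.33)(-4)^3
  = 1 + (-0.08) + (20.2) + (-21.12) = 0.  So z_0 = -4 is a root, |z_0| = 4.
Divide out the factor (1 + 0.25 z) = (1 - z/z0) (since 1/z0 = -0.25):
  P(z) = (1 + 0.25 z)(1 + (-0.23) z + (1.32) z^2)
  [check: z-coef -0.23 - (-0.25) = 0.02; z^2-coef 1.32 - (-0.25)(-0.23) = 1.2625; z^3-coef -(-0.25)(1.32) = 0.33.]
Remaining roots from the quadratic factor 1 + (-0.23) z + (1.32) z^2:
  Set 1 + (-0.23) z + (1.32) z^2 = 0, i.e. a z^2 + b z + c = 0 with a = 1.32, b = -0.23, c = 1.
  Discriminant D = b^2 - 4ac = (-0.23)^2 - 4*(1.32)*1 = 0.0529 - (5.28) = -5.2271.
  D < 0, so the roots are the complex-conjugate pair z = (-b +/- i sqrt(-D)) / (2a) = 0.0871 +/- 0.866i.
  For a conjugate pair |z|^2 = z * conj(z) = (product of roots) = c/a = 1/(1.32) = 0.757576, so |z| = sqrt(0.757576) = 0.8704 for both roots.
Moduli of all roots: 4.0000, 0.8704, 0.8704.
All moduli strictly greater than 1? No.
Verdict: Not invertible.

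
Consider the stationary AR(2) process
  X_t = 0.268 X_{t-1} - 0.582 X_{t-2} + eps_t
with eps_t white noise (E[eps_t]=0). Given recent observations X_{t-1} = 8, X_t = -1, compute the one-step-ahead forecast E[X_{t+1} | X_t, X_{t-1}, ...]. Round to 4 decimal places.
E[X_{t+1} \mid \mathcal F_t] = -4.9240

For an AR(p) model X_t = c + sum_i phi_i X_{t-i} + eps_t, the
one-step-ahead conditional mean is
  E[X_{t+1} | X_t, ...] = c + sum_i phi_i X_{t+1-i}.
Substitute known values:
  E[X_{t+1} | ...] = (0.268) * (-1) + (-0.582) * (8)
                   = -4.9240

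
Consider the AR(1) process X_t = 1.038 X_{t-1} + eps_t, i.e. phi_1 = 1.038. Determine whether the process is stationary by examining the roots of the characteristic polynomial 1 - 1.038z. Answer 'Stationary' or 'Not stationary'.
\text{Not stationary}

The AR(p) characteristic polynomial is P(z) = 1 - 1.038z.
Stationarity requires all roots to lie outside the unit circle, i.e. |z| > 1 for every root.
This is linear in z: 1 + (-1.038) z = 0  =>  z = -1/(-1.038) = 0.963391,  |z| = 0.963391.
Moduli of all roots: 0.9634.
All moduli strictly greater than 1? No.
Verdict: Not stationary.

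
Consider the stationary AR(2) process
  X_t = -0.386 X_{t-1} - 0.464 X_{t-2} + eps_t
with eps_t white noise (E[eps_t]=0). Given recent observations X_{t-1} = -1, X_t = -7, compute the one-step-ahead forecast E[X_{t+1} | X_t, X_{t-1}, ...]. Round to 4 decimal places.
E[X_{t+1} \mid \mathcal F_t] = 3.1660

For an AR(p) model X_t = c + sum_i phi_i X_{t-i} + eps_t, the
one-step-ahead conditional mean is
  E[X_{t+1} | X_t, ...] = c + sum_i phi_i X_{t+1-i}.
Substitute known values:
  E[X_{t+1} | ...] = (-0.386) * (-7) + (-0.464) * (-1)
                   = 3.1660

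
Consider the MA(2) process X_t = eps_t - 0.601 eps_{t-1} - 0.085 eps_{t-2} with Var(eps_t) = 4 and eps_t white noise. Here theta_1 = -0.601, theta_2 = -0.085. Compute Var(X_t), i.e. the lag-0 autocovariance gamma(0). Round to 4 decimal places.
\gamma(0) = 5.4737

For an MA(q) process X_t = eps_t + sum_i theta_i eps_{t-i} with
Var(eps_t) = sigma^2, the variance is
  gamma(0) = sigma^2 * (1 + sum_i theta_i^2).
  sum_i theta_i^2 = (-0.601)^2 + (-0.085)^2 = 0.361201 + 0.007225 = 0.368426.
  gamma(0) = 4 * (1 + 0.368426) = 4 * 1.368426 = 5.473704, which rounds to 5.4737.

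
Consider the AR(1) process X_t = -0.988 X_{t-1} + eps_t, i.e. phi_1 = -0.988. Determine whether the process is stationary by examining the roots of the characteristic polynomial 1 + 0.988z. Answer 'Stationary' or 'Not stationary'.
\text{Stationary}

The AR(p) characteristic polynomial is P(z) = 1 + 0.988z.
Stationarity requires all roots to lie outside the unit circle, i.e. |z| > 1 for every root.
This is linear in z: 1 + (0.988) z = 0  =>  z = -1/(0.988) = -1.012146,  |z| = 1.012146.
Moduli of all roots: 1.0121.
All moduli strictly greater than 1? Yes.
Verdict: Stationary.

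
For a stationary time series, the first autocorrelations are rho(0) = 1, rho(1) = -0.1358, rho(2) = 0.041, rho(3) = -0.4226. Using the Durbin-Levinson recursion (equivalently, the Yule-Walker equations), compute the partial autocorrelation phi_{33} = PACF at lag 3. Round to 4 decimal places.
\phi_{33} = -0.4220

The PACF at lag k is phi_{kk}, the last component of the solution
to the Yule-Walker system G_k phi = r_k where
  (G_k)_{ij} = rho(|i - j|), (r_k)_i = rho(i), i,j = 1..k.
Equivalently, Durbin-Levinson gives phi_{kk} iteratively:
  phi_{11} = rho(1)
  phi_{kk} = [rho(k) - sum_{j=1..k-1} phi_{k-1,j} rho(k-j)]
            / [1 - sum_{j=1..k-1} phi_{k-1,j} rho(j)],
  phi_{k,j} = phi_{k-1,j} - phi_{kk} phi_{k-1,k-j},  j = 1..k-1.
Step k = 1:
  phi_11 = rho(1) = -0.1358.
Step k = 2:
  phi_22 = [rho(2) - phi_11 rho(1)] / [1 - phi_11 rho(1)] = [0.041 - (-0.1358)(-0.1358)] / [1 - (-0.1358)(-0.1358)]
         = 0.02255836 / 0.98155836 = 0.022982.
  Update: phi_21 = phi_11 - phi_22 phi_11 = -0.1358 - (0.022982)(-0.1358) = -0.132679.
Step k = 3:
  phi_33 = [rho(3) - phi_21 rho(2) - phi_22 rho(1)] / [1 - phi_21 rho(1) - phi_22 rho(2)]
    numerator   = -0.4226 - (-0.132679)(0.041) - (0.022982)(-0.1358) = -0.41403918
    denominator = 1 - (-0.132679)(-0.1358) - (0.022982)(0.041) = 0.98103992
  phi_33 = -0.41403918 / 0.98103992 = -0.422.
Therefore phi_{33} = -0.4220.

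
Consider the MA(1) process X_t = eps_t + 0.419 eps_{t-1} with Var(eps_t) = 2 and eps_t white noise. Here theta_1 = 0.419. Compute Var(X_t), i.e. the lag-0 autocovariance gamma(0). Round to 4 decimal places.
\gamma(0) = 2.3511

For an MA(q) process X_t = eps_t + sum_i theta_i eps_{t-i} with
Var(eps_t) = sigma^2, the variance is
  gamma(0) = sigma^2 * (1 + sum_i theta_i^2).
  sum_i theta_i^2 = (0.419)^2 = 0.175561.
  gamma(0) = 2 * (1 + 0.175561) = 2 * 1.175561 = 2.351122, which rounds to 2.3511.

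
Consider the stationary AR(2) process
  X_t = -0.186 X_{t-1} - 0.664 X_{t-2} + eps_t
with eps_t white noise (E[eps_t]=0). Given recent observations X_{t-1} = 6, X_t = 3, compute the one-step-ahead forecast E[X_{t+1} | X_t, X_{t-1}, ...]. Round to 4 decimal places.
E[X_{t+1} \mid \mathcal F_t] = -4.5420

For an AR(p) model X_t = c + sum_i phi_i X_{t-i} + eps_t, the
one-step-ahead conditional mean is
  E[X_{t+1} | X_t, ...] = c + sum_i phi_i X_{t+1-i}.
Substitute known values:
  E[X_{t+1} | ...] = (-0.186) * (3) + (-0.664) * (6)
                   = -4.5420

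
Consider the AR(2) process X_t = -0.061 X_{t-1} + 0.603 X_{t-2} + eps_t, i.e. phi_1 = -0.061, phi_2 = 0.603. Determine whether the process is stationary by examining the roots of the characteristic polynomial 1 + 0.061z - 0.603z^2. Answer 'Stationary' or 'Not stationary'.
\text{Stationary}

The AR(p) characteristic polynomial is P(z) = 1 + 0.061z - 0.603z^2.
Stationarity requires all roots to lie outside the unit circle, i.e. |z| > 1 for every root.
Set 1 + (0.061) z + (-0.603) z^2 = 0, i.e. a z^2 + b z + c = 0 with a = -0.603, b = 0.061, c = 1.
Discriminant D = b^2 - 4ac = (0.061)^2 - 4*(-0.603)*1 = 0.003721 - (-2.412) = 2.415721.
D >= 0, so the roots are real: z = (-b +/- sqrt(D)) / (2a) = (-0.061 +/- 1.554259) / (-1.206).
  z_1 = (-0.061 + 1.554259) / (-1.206) = -1.2382,   |z_1| = 1.2382.
  z_2 = (-0.061 - 1.554259) / (-1.206) = 1.3394,   |z_2| = 1.3394.
Moduli of all roots: 1.2382, 1.3394.
All moduli strictly greater than 1? Yes.
Verdict: Stationary.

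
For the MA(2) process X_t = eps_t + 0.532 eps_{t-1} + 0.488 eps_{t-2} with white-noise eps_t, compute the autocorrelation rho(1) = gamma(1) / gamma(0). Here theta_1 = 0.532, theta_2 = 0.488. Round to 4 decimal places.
\rho(1) = 0.5204

For an MA(q) process with theta_0 = 1, the autocovariance is
  gamma(k) = sigma^2 * sum_{i=0..q-k} theta_i * theta_{i+k},
and rho(k) = gamma(k) / gamma(0). Sigma^2 cancels.
  numerator   = (1)*(0.532) + (0.532)*(0.488) = 0.791616.
  denominator = (1)^2 + (0.532)^2 + (0.488)^2 = 1.521168.
  rho(1) = 0.791616 / 1.521168 = 0.5204.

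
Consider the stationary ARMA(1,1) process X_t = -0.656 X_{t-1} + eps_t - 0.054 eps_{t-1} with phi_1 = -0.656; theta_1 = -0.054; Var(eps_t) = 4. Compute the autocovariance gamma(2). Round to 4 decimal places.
\gamma(2) = 3.3863

Multiply the model equation by X_{t-k} and take expectations. With theta_0 = psi_0 = 1 and psi_j the MA(infinity) weights, this gives
  gamma(k) - sum_i phi_i gamma(k-i) = c_k,
  c_k = sigma^2 * sum_{j=k..q} theta_j psi_{j-k}   (c_k = 0 for k > q),
using gamma(-m) = gamma(m).
psi-weights needed (psi_j = theta_j + sum_i phi_i psi_{j-i}):
  psi_1 = theta_1 + phi_1 = -0.054 + (-0.656) = -0.71
Right-hand sides:
  c_0 = sigma^2 (1 + theta_1 psi_1) = 4 * (1 + (-0.054)(-0.71)) = 4 * 1.03834 = 4.15336
  c_1 = sigma^2 theta_1 = 4 * (-0.054) = -0.216
  c_2 = 0
Equations for k = 0 and k = 1 (AR order 1):
  gamma(0) = phi_1 gamma(1) + c_0
  gamma(1) = phi_1 gamma(0) + c_1
Substituting the second into the first: gamma(0) (1 - phi_1^2) = c_0 + phi_1 c_1, so
  gamma(0) = (c_0 + phi_1 c_1) / (1 - phi_1^2) = (4.15336 + (-0.656)(-0.216)) / (1 - (-0.656)^2) = 4.295056 / 0.569664 = 7.53963.
  gamma(1) = phi_1 gamma(0) + c_1 = (-0.656)(7.53963) + (-0.216) = -5.161998.
For k = 2 (> q): gamma(2) = phi_1 gamma(1) = (-0.656)(-5.161998) = 3.38627.
Therefore gamma(2) = 3.3863 (to 4 decimal places).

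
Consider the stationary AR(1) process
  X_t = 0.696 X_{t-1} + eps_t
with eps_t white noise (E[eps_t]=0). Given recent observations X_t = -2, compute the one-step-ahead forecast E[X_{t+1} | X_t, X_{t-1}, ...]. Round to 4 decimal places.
E[X_{t+1} \mid \mathcal F_t] = -1.3920

For an AR(p) model X_t = c + sum_i phi_i X_{t-i} + eps_t, the
one-step-ahead conditional mean is
  E[X_{t+1} | X_t, ...] = c + sum_i phi_i X_{t+1-i}.
Substitute known values:
  E[X_{t+1} | ...] = (0.696) * (-2)
                   = -1.3920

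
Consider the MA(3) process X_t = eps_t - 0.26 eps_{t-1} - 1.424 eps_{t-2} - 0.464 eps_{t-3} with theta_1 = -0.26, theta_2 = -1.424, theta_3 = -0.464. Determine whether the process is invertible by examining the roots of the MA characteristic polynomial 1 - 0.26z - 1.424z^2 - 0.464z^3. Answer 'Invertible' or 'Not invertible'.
\text{Not invertible}

The MA(q) characteristic polynomial is P(z) = 1 - 0.26z - 1.424z^2 - 0.464z^3.
Invertibility requires all roots to lie outside the unit circle, i.e. |z| > 1 for every root.
Degree 3: look for a simple real root z0 first, then factor out (1 - z/z0) and solve the remaining quadratic.
Testing z0 = -2.5: P(-2.5) = 1 + (-0.26)(-2.5) + (-1.424)(-2.5)^2 + (-0.464)(-2.5)^3
  = 1 + (0.65) + (-8.9) + (7.25) = 0.  So z_0 = -2.5 is a root, |z_0| = 2.5.
Divide out the factor (1 + 0.4 z) = (1 - z/z0) (since 1/z0 = -0.4):
  P(z) = (1 + 0.4 z)(1 + (-0.66) z + (-1.16) z^2)
  [check: z-coef -0.66 - (-0.4) = -0.26; z^2-coef -1.16 - (-0.4)(-0.66) = -1.424; z^3-coef -(-0.4)(-1.16) = -0.464.]
Remaining roots from the quadratic factor 1 + (-0.66) z + (-1.16) z^2:
  Set 1 + (-0.66) z + (-1.16) z^2 = 0, i.e. a z^2 + b z + c = 0 with a = -1.16, b = -0.66, c = 1.
  Discriminant D = b^2 - 4ac = (-0.66)^2 - 4*(-1.16)*1 = 0.4356 - (-4.64) = 5.0756.
  D >= 0, so the roots are real: z = (-b +/- sqrt(D)) / (2a) = (0.66 +/- 2.252909) / (-2.32).
    z_1 = (0.66 + 2.252909) / (-2.32) = -1.2556,   |z_1| = 1.2556.
    z_2 = (0.66 - 2.252909) / (-2.32) = 0.6866,   |z_2| = 0.6866.
Moduli of all roots: 2.5000, 1.2556, 0.6866.
All moduli strictly greater than 1? No.
Verdict: Not invertible.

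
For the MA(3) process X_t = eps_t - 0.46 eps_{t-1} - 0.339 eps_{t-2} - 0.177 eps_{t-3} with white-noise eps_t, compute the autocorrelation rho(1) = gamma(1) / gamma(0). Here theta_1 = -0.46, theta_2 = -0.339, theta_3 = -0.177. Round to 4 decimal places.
\rho(1) = -0.1797

For an MA(q) process with theta_0 = 1, the autocovariance is
  gamma(k) = sigma^2 * sum_{i=0..q-k} theta_i * theta_{i+k},
and rho(k) = gamma(k) / gamma(0). Sigma^2 cancels.
  numerator   = (1)*(-0.46) + (-0.46)*(-0.339) + (-0.339)*(-0.177) = -0.244057.
  denominator = (1)^2 + (-0.46)^2 + (-0.339)^2 + (-0.177)^2 = 1.35785.
  rho(1) = -0.244057 / 1.35785 = -0.1797.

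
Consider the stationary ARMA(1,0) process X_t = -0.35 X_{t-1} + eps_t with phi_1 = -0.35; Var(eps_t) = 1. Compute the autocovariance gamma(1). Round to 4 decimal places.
\gamma(1) = -0.3989

Multiply the model equation by X_{t-k} and take expectations. With theta_0 = psi_0 = 1 and psi_j the MA(infinity) weights, this gives
  gamma(k) - sum_i phi_i gamma(k-i) = c_k,
  c_k = sigma^2 * sum_{j=k..q} theta_j psi_{j-k}   (c_k = 0 for k > q),
using gamma(-m) = gamma(m).
Pure AR (q = 0): c_0 = sigma^2 = 1, c_k = 0 for k >= 1.
Equations for k = 0 and k = 1 (AR order 1):
  gamma(0) = phi_1 gamma(1) + c_0
  gamma(1) = phi_1 gamma(0) + c_1
Substituting the second into the first: gamma(0) (1 - phi_1^2) = c_0 + phi_1 c_1, so
  gamma(0) = c_0 / (1 - phi_1^2) = 1 / (1 - (-0.35)^2) = 1 / 0.8775 = 1.139601.
  gamma(1) = phi_1 gamma(0) = (-0.35)(1.139601) = -0.39886.
Therefore gamma(1) = -0.3989 (to 4 decimal places).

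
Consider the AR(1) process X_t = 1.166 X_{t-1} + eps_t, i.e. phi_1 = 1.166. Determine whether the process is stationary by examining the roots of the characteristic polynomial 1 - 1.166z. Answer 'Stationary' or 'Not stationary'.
\text{Not stationary}

The AR(p) characteristic polynomial is P(z) = 1 - 1.166z.
Stationarity requires all roots to lie outside the unit circle, i.e. |z| > 1 for every root.
This is linear in z: 1 + (-1.166) z = 0  =>  z = -1/(-1.166) = 0.857633,  |z| = 0.857633.
Moduli of all roots: 0.8576.
All moduli strictly greater than 1? No.
Verdict: Not stationary.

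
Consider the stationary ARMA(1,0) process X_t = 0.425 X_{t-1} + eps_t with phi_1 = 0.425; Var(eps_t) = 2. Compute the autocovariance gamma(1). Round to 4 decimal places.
\gamma(1) = 1.0374

Multiply the model equation by X_{t-k} and take expectations. With theta_0 = psi_0 = 1 and psi_j the MA(infinity) weights, this gives
  gamma(k) - sum_i phi_i gamma(k-i) = c_k,
  c_k = sigma^2 * sum_{j=k..q} theta_j psi_{j-k}   (c_k = 0 for k > q),
using gamma(-m) = gamma(m).
Pure AR (q = 0): c_0 = sigma^2 = 2, c_k = 0 for k >= 1.
Equations for k = 0 and k = 1 (AR order 1):
  gamma(0) = phi_1 gamma(1) + c_0
  gamma(1) = phi_1 gamma(0) + c_1
Substituting the second into the first: gamma(0) (1 - phi_1^2) = c_0 + phi_1 c_1, so
  gamma(0) = c_0 / (1 - phi_1^2) = 2 / (1 - (0.425)^2) = 2 / 0.819375 = 2.440885.
  gamma(1) = phi_1 gamma(0) = (0.425)(2.440885) = 1.037376.
Therefore gamma(1) = 1.0374 (to 4 decimal places).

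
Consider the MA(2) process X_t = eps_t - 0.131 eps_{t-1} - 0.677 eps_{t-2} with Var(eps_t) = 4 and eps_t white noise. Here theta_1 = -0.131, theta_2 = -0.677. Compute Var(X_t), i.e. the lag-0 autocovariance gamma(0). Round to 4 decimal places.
\gamma(0) = 5.9020

For an MA(q) process X_t = eps_t + sum_i theta_i eps_{t-i} with
Var(eps_t) = sigma^2, the variance is
  gamma(0) = sigma^2 * (1 + sum_i theta_i^2).
  sum_i theta_i^2 = (-0.131)^2 + (-0.677)^2 = 0.017161 + 0.458329 = 0.47549.
  gamma(0) = 4 * (1 + 0.47549) = 4 * 1.47549 = 5.90196, which rounds to 5.9020.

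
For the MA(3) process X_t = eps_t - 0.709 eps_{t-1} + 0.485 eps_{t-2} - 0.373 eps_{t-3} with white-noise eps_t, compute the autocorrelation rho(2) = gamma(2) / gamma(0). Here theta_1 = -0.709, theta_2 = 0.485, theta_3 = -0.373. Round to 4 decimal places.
\rho(2) = 0.3993

For an MA(q) process with theta_0 = 1, the autocovariance is
  gamma(k) = sigma^2 * sum_{i=0..q-k} theta_i * theta_{i+k},
and rho(k) = gamma(k) / gamma(0). Sigma^2 cancels.
  numerator   = (1)*(0.485) + (-0.709)*(-0.373) = 0.749457.
  denominator = (1)^2 + (-0.709)^2 + (0.485)^2 + (-0.373)^2 = 1.877035.
  rho(2) = 0.749457 / 1.877035 = 0.3993.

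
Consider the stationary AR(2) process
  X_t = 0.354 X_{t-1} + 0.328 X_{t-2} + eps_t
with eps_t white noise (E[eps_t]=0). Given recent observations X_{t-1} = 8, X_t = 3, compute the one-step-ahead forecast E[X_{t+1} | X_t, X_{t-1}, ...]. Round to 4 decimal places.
E[X_{t+1} \mid \mathcal F_t] = 3.6860

For an AR(p) model X_t = c + sum_i phi_i X_{t-i} + eps_t, the
one-step-ahead conditional mean is
  E[X_{t+1} | X_t, ...] = c + sum_i phi_i X_{t+1-i}.
Substitute known values:
  E[X_{t+1} | ...] = (0.354) * (3) + (0.328) * (8)
                   = 3.6860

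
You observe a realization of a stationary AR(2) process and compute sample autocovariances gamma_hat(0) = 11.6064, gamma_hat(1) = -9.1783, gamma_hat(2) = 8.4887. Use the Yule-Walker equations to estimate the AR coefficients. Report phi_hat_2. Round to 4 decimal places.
\hat\phi_{2} = 0.2830

The Yule-Walker equations for an AR(p) process read, in matrix form,
  Gamma_p phi = r_p,   with   (Gamma_p)_{ij} = gamma(|i - j|),
                       (r_p)_i = gamma(i),   i,j = 1..p.
Substitute the sample gammas (Toeplitz matrix and right-hand side of size 2):
  Gamma_p = [[11.6064, -9.1783], [-9.1783, 11.6064]]
  r_p     = [-9.1783, 8.4887]
Written out:
  11.6064 phi_1 - 9.1783 phi_2 = -9.1783
  -9.1783 phi_1 + 11.6064 phi_2 = 8.4887
Solve by Cramer's rule:
  det = gamma(0)^2 - gamma(1)^2 = (11.6064)^2 - (-9.1783)^2 = 134.70852096 - 84.24119089 = 50.46733007
  phi_hat_1 = [gamma(1) gamma(0) - gamma(1) gamma(2)] / det = [(-9.1783)(11.6064) - (-9.1783)(8.4887)] / 50.46733007 = -28.61518591 / 50.46733007 = -0.567
  phi_hat_2 = [gamma(0) gamma(2) - gamma(1)^2] / det = [(11.6064)(8.4887) - (-9.1783)^2] / 50.46733007 = 14.28205679 / 50.46733007 = 0.283
So phi_hat = [-0.5670, 0.2830].
Therefore phi_hat_2 = 0.2830.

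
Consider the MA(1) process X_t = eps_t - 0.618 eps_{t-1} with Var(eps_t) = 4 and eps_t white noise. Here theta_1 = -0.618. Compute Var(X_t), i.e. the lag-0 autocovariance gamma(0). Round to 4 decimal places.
\gamma(0) = 5.5277

For an MA(q) process X_t = eps_t + sum_i theta_i eps_{t-i} with
Var(eps_t) = sigma^2, the variance is
  gamma(0) = sigma^2 * (1 + sum_i theta_i^2).
  sum_i theta_i^2 = (-0.618)^2 = 0.381924.
  gamma(0) = 4 * (1 + 0.381924) = 4 * 1.381924 = 5.527696, which rounds to 5.5277.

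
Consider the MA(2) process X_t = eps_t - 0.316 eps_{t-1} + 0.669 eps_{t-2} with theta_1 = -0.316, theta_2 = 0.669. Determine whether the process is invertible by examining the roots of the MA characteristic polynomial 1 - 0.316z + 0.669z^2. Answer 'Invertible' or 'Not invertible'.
\text{Invertible}

The MA(q) characteristic polynomial is P(z) = 1 - 0.316z + 0.669z^2.
Invertibility requires all roots to lie outside the unit circle, i.e. |z| > 1 for every root.
Set 1 + (-0.316) z + (0.669) z^2 = 0, i.e. a z^2 + b z + c = 0 with a = 0.669, b = -0.316, c = 1.
Discriminant D = b^2 - 4ac = (-0.316)^2 - 4*(0.669)*1 = 0.099856 - (2.676) = -2.576144.
D < 0, so the roots are the complex-conjugate pair z = (-b +/- i sqrt(-D)) / (2a) = 0.2362 +/- 1.1996i.
For a conjugate pair |z|^2 = z * conj(z) = (product of roots) = c/a = 1/(0.669) = 1.494768, so |z| = sqrt(1.494768) = 1.2226 for both roots.
Moduli of all roots: 1.2226, 1.2226.
All moduli strictly greater than 1? Yes.
Verdict: Invertible.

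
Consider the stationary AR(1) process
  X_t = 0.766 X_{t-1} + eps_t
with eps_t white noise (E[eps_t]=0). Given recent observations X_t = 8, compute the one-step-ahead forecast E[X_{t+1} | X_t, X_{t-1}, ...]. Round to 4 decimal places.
E[X_{t+1} \mid \mathcal F_t] = 6.1280

For an AR(p) model X_t = c + sum_i phi_i X_{t-i} + eps_t, the
one-step-ahead conditional mean is
  E[X_{t+1} | X_t, ...] = c + sum_i phi_i X_{t+1-i}.
Substitute known values:
  E[X_{t+1} | ...] = (0.766) * (8)
                   = 6.1280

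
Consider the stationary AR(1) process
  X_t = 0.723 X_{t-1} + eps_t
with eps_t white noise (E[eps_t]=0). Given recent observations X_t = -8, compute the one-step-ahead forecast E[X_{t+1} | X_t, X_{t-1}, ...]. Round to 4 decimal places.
E[X_{t+1} \mid \mathcal F_t] = -5.7840

For an AR(p) model X_t = c + sum_i phi_i X_{t-i} + eps_t, the
one-step-ahead conditional mean is
  E[X_{t+1} | X_t, ...] = c + sum_i phi_i X_{t+1-i}.
Substitute known values:
  E[X_{t+1} | ...] = (0.723) * (-8)
                   = -5.7840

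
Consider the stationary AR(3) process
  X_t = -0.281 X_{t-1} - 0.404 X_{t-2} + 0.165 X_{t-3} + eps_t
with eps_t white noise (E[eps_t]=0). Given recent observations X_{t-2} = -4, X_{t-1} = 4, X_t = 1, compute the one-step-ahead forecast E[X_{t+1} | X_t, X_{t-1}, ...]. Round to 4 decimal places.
E[X_{t+1} \mid \mathcal F_t] = -2.5570

For an AR(p) model X_t = c + sum_i phi_i X_{t-i} + eps_t, the
one-step-ahead conditional mean is
  E[X_{t+1} | X_t, ...] = c + sum_i phi_i X_{t+1-i}.
Substitute known values:
  E[X_{t+1} | ...] = (-0.281) * (1) + (-0.404) * (4) + (0.165) * (-4)
                   = -2.5570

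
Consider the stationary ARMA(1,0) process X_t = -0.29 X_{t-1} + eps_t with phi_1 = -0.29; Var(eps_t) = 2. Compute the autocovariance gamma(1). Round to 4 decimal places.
\gamma(1) = -0.6333

Multiply the model equation by X_{t-k} and take expectations. With theta_0 = psi_0 = 1 and psi_j the MA(infinity) weights, this gives
  gamma(k) - sum_i phi_i gamma(k-i) = c_k,
  c_k = sigma^2 * sum_{j=k..q} theta_j psi_{j-k}   (c_k = 0 for k > q),
using gamma(-m) = gamma(m).
Pure AR (q = 0): c_0 = sigma^2 = 2, c_k = 0 for k >= 1.
Equations for k = 0 and k = 1 (AR order 1):
  gamma(0) = phi_1 gamma(1) + c_0
  gamma(1) = phi_1 gamma(0) + c_1
Substituting the second into the first: gamma(0) (1 - phi_1^2) = c_0 + phi_1 c_1, so
  gamma(0) = c_0 / (1 - phi_1^2) = 2 / (1 - (-0.29)^2) = 2 / 0.9159 = 2.183645.
  gamma(1) = phi_1 gamma(0) = (-0.29)(2.183645) = -0.633257.
Therefore gamma(1) = -0.6333 (to 4 decimal places).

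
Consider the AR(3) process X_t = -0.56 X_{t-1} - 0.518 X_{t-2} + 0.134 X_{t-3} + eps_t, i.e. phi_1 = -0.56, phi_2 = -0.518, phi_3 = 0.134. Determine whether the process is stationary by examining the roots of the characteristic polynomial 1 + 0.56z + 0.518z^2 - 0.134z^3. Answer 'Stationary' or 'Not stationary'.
\text{Stationary}

The AR(p) characteristic polynomial is P(z) = 1 + 0.56z + 0.518z^2 - 0.134z^3.
Stationarity requires all roots to lie outside the unit circle, i.e. |z| > 1 for every root.
Degree 3: look for a simple real root z0 first, then factor out (1 - z/z0) and solve the remaining quadratic.
Testing z0 = 5: P(5) = 1 + (0.56)(5) + (0.518)(5)^2 + (-0.134)(5)^3
  = 1 + (2.8) + (12.95) + (-16.75) = 0.  So z_0 = 5 is a root, |z_0| = 5.
Divide out the factor (1 - 0.2 z) = (1 - z/z0) (since 1/z0 = 0.2):
  P(z) = (1 - 0.2 z)(1 + (0.76) z + (0.67) z^2)
  [check: z-coef 0.76 - (0.2) = 0.56; z^2-coef 0.67 - (0.2)(0.76) = 0.518; z^3-coef -(0.2)(0.67) = -0.134.]
Remaining roots from the quadratic factor 1 + (0.76) z + (0.67) z^2:
  Set 1 + (0.76) z + (0.67) z^2 = 0, i.e. a z^2 + b z + c = 0 with a = 0.67, b = 0.76, c = 1.
  Discriminant D = b^2 - 4ac = (0.76)^2 - 4*(0.67)*1 = 0.5776 - (2.68) = -2.1024.
  D < 0, so the roots are the complex-conjugate pair z = (-b +/- i sqrt(-D)) / (2a) = -0.5672 +/- 1.0821i.
  For a conjugate pair |z|^2 = z * conj(z) = (product of roots) = c/a = 1/(0.67) = 1.492537, so |z| = sqrt(1.492537) = 1.2217 for both roots.
Moduli of all roots: 5.0000, 1.2217, 1.2217.
All moduli strictly greater than 1? Yes.
Verdict: Stationary.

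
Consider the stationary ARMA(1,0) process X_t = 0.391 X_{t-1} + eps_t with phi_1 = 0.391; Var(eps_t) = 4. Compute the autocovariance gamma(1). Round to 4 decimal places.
\gamma(1) = 1.8463

Multiply the model equation by X_{t-k} and take expectations. With theta_0 = psi_0 = 1 and psi_j the MA(infinity) weights, this gives
  gamma(k) - sum_i phi_i gamma(k-i) = c_k,
  c_k = sigma^2 * sum_{j=k..q} theta_j psi_{j-k}   (c_k = 0 for k > q),
using gamma(-m) = gamma(m).
Pure AR (q = 0): c_0 = sigma^2 = 4, c_k = 0 for k >= 1.
Equations for k = 0 and k = 1 (AR order 1):
  gamma(0) = phi_1 gamma(1) + c_0
  gamma(1) = phi_1 gamma(0) + c_1
Substituting the second into the first: gamma(0) (1 - phi_1^2) = c_0 + phi_1 c_1, so
  gamma(0) = c_0 / (1 - phi_1^2) = 4 / (1 - (0.391)^2) = 4 / 0.847119 = 4.721887.
  gamma(1) = phi_1 gamma(0) = (0.391)(4.721887) = 1.846258.
Therefore gamma(1) = 1.8463 (to 4 decimal places).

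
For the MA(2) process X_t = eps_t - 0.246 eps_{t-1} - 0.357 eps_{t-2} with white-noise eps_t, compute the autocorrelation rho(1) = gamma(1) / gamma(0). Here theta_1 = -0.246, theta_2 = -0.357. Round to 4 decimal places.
\rho(1) = -0.1332

For an MA(q) process with theta_0 = 1, the autocovariance is
  gamma(k) = sigma^2 * sum_{i=0..q-k} theta_i * theta_{i+k},
and rho(k) = gamma(k) / gamma(0). Sigma^2 cancels.
  numerator   = (1)*(-0.246) + (-0.246)*(-0.357) = -0.158178.
  denominator = (1)^2 + (-0.246)^2 + (-0.357)^2 = 1.187965.
  rho(1) = -0.158178 / 1.187965 = -0.1332.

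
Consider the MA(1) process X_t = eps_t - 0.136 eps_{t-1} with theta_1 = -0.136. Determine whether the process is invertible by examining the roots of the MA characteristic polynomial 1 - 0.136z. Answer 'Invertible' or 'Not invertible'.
\text{Invertible}

The MA(q) characteristic polynomial is P(z) = 1 - 0.136z.
Invertibility requires all roots to lie outside the unit circle, i.e. |z| > 1 for every root.
This is linear in z: 1 + (-0.136) z = 0  =>  z = -1/(-0.136) = 7.352941,  |z| = 7.352941.
Moduli of all roots: 7.3529.
All moduli strictly greater than 1? Yes.
Verdict: Invertible.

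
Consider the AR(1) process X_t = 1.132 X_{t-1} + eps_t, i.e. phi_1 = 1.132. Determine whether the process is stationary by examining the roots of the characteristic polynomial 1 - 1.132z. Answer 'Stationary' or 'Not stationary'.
\text{Not stationary}

The AR(p) characteristic polynomial is P(z) = 1 - 1.132z.
Stationarity requires all roots to lie outside the unit circle, i.e. |z| > 1 for every root.
This is linear in z: 1 + (-1.132) z = 0  =>  z = -1/(-1.132) = 0.883392,  |z| = 0.883392.
Moduli of all roots: 0.8834.
All moduli strictly greater than 1? No.
Verdict: Not stationary.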